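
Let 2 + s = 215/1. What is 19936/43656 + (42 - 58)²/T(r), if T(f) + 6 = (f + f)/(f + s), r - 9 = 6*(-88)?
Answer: -70915156/725781 ≈ -97.709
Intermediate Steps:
s = 213 (s = -2 + 215/1 = -2 + 215*1 = -2 + 215 = 213)
r = -519 (r = 9 + 6*(-88) = 9 - 528 = -519)
T(f) = -6 + 2*f/(213 + f) (T(f) = -6 + (f + f)/(f + 213) = -6 + (2*f)/(213 + f) = -6 + 2*f/(213 + f))
19936/43656 + (42 - 58)²/T(r) = 19936/43656 + (42 - 58)²/((2*(-639 - 2*(-519))/(213 - 519))) = 19936*(1/43656) + (-16)²/((2*(-639 + 1038)/(-306))) = 2492/5457 + 256/((2*(-1/306)*399)) = 2492/5457 + 256/(-133/51) = 2492/5457 + 256*(-51/133) = 2492/5457 - 13056/133 = -70915156/725781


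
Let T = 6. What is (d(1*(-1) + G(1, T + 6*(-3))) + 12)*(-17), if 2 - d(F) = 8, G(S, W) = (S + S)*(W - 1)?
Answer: -102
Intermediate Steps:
G(S, W) = 2*S*(-1 + W) (G(S, W) = (2*S)*(-1 + W) = 2*S*(-1 + W))
d(F) = -6 (d(F) = 2 - 1*8 = 2 - 8 = -6)
(d(1*(-1) + G(1, T + 6*(-3))) + 12)*(-17) = (-6 + 12)*(-17) = 6*(-17) = -102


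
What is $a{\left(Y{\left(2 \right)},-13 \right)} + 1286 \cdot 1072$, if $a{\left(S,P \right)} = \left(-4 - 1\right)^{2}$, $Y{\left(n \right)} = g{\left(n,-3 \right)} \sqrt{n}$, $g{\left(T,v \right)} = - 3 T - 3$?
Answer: $1378617$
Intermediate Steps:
$g{\left(T,v \right)} = -3 - 3 T$
$Y{\left(n \right)} = \sqrt{n} \left(-3 - 3 n\right)$ ($Y{\left(n \right)} = \left(-3 - 3 n\right) \sqrt{n} = \sqrt{n} \left(-3 - 3 n\right)$)
$a{\left(S,P \right)} = 25$ ($a{\left(S,P \right)} = \left(-5\right)^{2} = 25$)
$a{\left(Y{\left(2 \right)},-13 \right)} + 1286 \cdot 1072 = 25 + 1286 \cdot 1072 = 25 + 1378592 = 1378617$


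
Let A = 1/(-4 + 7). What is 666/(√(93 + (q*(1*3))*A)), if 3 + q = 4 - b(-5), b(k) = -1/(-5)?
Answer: 666*√2345/469 ≈ 68.766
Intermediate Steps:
b(k) = ⅕ (b(k) = -1*(-⅕) = ⅕)
q = ⅘ (q = -3 + (4 - 1*⅕) = -3 + (4 - ⅕) = -3 + 19/5 = ⅘ ≈ 0.80000)
A = ⅓ (A = 1/3 = ⅓ ≈ 0.33333)
666/(√(93 + (q*(1*3))*A)) = 666/(√(93 + (4*(1*3)/5)*(⅓))) = 666/(√(93 + ((⅘)*3)*(⅓))) = 666/(√(93 + (12/5)*(⅓))) = 666/(√(93 + ⅘)) = 666/(√(469/5)) = 666/((√2345/5)) = 666*(√2345/469) = 666*√2345/469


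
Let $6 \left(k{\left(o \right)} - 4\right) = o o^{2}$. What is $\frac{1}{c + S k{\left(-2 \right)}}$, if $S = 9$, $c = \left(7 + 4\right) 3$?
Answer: $\frac{1}{57} \approx 0.017544$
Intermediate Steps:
$c = 33$ ($c = 11 \cdot 3 = 33$)
$k{\left(o \right)} = 4 + \frac{o^{3}}{6}$ ($k{\left(o \right)} = 4 + \frac{o o^{2}}{6} = 4 + \frac{o^{3}}{6}$)
$\frac{1}{c + S k{\left(-2 \right)}} = \frac{1}{33 + 9 \left(4 + \frac{\left(-2\right)^{3}}{6}\right)} = \frac{1}{33 + 9 \left(4 + \frac{1}{6} \left(-8\right)\right)} = \frac{1}{33 + 9 \left(4 - \frac{4}{3}\right)} = \frac{1}{33 + 9 \cdot \frac{8}{3}} = \frac{1}{33 + 24} = \frac{1}{57}$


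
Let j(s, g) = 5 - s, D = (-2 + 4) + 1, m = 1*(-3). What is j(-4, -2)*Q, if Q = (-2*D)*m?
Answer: 162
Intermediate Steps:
m = -3
D = 3 (D = 2 + 1 = 3)
Q = 18 (Q = -2*3*(-3) = -6*(-3) = 18)
j(-4, -2)*Q = (5 - 1*(-4))*18 = (5 + 4)*18 = 9*18 = 162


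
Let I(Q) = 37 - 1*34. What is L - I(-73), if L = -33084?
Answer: -33087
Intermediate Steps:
I(Q) = 3 (I(Q) = 37 - 34 = 3)
L - I(-73) = -33084 - 1*3 = -33084 - 3 = -33087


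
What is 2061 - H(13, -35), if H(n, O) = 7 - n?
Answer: 2067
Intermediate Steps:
2061 - H(13, -35) = 2061 - (7 - 1*13) = 2061 - (7 - 13) = 2061 - 1*(-6) = 2061 + 6 = 2067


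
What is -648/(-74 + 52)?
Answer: 324/11 ≈ 29.455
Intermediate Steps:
-648/(-74 + 52) = -648/(-22) = -1/22*(-648) = 324/11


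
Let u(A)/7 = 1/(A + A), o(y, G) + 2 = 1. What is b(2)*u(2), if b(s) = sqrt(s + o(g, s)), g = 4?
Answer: 7/4 ≈ 1.7500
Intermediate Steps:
o(y, G) = -1 (o(y, G) = -2 + 1 = -1)
b(s) = sqrt(-1 + s) (b(s) = sqrt(s - 1) = sqrt(-1 + s))
u(A) = 7/(2*A) (u(A) = 7/(A + A) = 7/((2*A)) = 7*(1/(2*A)) = 7/(2*A))
b(2)*u(2) = sqrt(-1 + 2)*((7/2)/2) = sqrt(1)*((7/2)*(1/2)) = 1*(7/4) = 7/4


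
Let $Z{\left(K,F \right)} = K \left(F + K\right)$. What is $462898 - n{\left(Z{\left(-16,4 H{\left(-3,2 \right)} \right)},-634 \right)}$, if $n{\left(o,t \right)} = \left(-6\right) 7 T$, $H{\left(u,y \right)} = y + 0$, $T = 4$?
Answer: $463066$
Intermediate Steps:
$H{\left(u,y \right)} = y$
$n{\left(o,t \right)} = -168$ ($n{\left(o,t \right)} = \left(-6\right) 7 \cdot 4 = \left(-42\right) 4 = -168$)
$462898 - n{\left(Z{\left(-16,4 H{\left(-3,2 \right)} \right)},-634 \right)} = 462898 - -168 = 462898 + 168 = 463066$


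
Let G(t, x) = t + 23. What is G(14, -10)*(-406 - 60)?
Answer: -17242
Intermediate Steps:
G(t, x) = 23 + t
G(14, -10)*(-406 - 60) = (23 + 14)*(-406 - 60) = 37*(-466) = -17242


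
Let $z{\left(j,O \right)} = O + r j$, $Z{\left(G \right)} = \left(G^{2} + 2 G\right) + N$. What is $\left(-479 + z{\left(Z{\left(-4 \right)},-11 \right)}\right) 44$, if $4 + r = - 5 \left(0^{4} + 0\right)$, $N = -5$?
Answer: $-22088$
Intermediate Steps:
$Z{\left(G \right)} = -5 + G^{2} + 2 G$ ($Z{\left(G \right)} = \left(G^{2} + 2 G\right) - 5 = -5 + G^{2} + 2 G$)
$r = -4$ ($r = -4 - 5 \left(0^{4} + 0\right) = -4 - 5 \left(0 + 0\right) = -4 - 0 = -4 + 0 = -4$)
$z{\left(j,O \right)} = O - 4 j$
$\left(-479 + z{\left(Z{\left(-4 \right)},-11 \right)}\right) 44 = \left(-479 - \left(11 + 4 \left(-5 + \left(-4\right)^{2} + 2 \left(-4\right)\right)\right)\right) 44 = \left(-479 - \left(11 + 4 \left(-5 + 16 - 8\right)\right)\right) 44 = \left(-479 - 23\right) 44 = \left(-502\right) 44 = -22088$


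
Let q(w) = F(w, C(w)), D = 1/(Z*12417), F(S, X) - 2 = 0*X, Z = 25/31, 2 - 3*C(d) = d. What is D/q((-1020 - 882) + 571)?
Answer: 31/620850 ≈ 4.9932e-5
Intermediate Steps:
C(d) = ⅔ - d/3
Z = 25/31 (Z = 25*(1/31) = 25/31 ≈ 0.80645)
F(S, X) = 2 (F(S, X) = 2 + 0*X = 2 + 0 = 2)
D = 31/310425 (D = 1/((25/31)*12417) = 1/(310425/31) = 31/310425 ≈ 9.9863e-5)
q(w) = 2
D/q((-1020 - 882) + 571) = (31/310425)/2 = (31/310425)*(½) = 31/620850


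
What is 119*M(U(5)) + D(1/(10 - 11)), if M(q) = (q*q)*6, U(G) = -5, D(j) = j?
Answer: 17849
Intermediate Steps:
M(q) = 6*q**2 (M(q) = q**2*6 = 6*q**2)
119*M(U(5)) + D(1/(10 - 11)) = 119*(6*(-5)**2) + 1/(10 - 11) = 119*(6*25) + 1/(-1) = 119*150 - 1 = 17850 - 1 = 17849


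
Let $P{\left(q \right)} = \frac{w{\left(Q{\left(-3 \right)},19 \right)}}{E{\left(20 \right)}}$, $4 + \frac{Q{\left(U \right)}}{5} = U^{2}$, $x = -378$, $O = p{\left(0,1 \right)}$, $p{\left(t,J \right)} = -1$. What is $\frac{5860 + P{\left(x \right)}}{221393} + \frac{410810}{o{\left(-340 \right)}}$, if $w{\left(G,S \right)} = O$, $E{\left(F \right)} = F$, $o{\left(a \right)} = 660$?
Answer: $\frac{90954325897}{146119380} \approx 622.47$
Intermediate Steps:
$O = -1$
$Q{\left(U \right)} = -20 + 5 U^{2}$
$w{\left(G,S \right)} = -1$
$P{\left(q \right)} = - \frac{1}{20}$
$\frac{5860 + P{\left(x \right)}}{221393} + \frac{410810}{o{\left(-340 \right)}} = \frac{5860 - \frac{1}{20}}{221393} + \frac{410810}{660} = \frac{117199}{20} \cdot \frac{1}{221393} + 410810 \cdot \frac{1}{660} = \frac{117199}{4427860} + \frac{41081}{66} = \frac{90954325897}{146119380}$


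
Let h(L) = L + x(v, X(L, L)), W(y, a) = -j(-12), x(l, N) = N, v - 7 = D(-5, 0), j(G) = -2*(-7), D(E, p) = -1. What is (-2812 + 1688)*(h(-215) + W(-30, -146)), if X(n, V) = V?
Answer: 499056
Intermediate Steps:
j(G) = 14
v = 6 (v = 7 - 1 = 6)
W(y, a) = -14 (W(y, a) = -1*14 = -14)
h(L) = 2*L (h(L) = L + L = 2*L)
(-2812 + 1688)*(h(-215) + W(-30, -146)) = (-2812 + 1688)*(2*(-215) - 14) = -1124*(-430 - 14) = -1124*(-444) = 499056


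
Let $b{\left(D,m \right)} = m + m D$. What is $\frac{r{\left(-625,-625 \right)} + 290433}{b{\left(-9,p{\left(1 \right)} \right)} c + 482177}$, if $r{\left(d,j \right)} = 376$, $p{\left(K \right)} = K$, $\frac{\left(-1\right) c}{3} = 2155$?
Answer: $\frac{290809}{533897} \approx 0.54469$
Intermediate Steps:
$c = -6465$ ($c = \left(-3\right) 2155 = -6465$)
$b{\left(D,m \right)} = m + D m$
$\frac{r{\left(-625,-625 \right)} + 290433}{b{\left(-9,p{\left(1 \right)} \right)} c + 482177} = \frac{376 + 290433}{1 \left(1 - 9\right) \left(-6465\right) + 482177} = \frac{290809}{1 \left(-8\right) \left(-6465\right) + 482177} = \frac{290809}{\left(-8\right) \left(-6465\right) + 482177} = \frac{290809}{51720 + 482177} = \frac{290809}{533897}$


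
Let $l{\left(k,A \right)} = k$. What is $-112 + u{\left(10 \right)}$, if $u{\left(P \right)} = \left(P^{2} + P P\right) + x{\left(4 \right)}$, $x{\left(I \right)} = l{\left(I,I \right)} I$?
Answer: $104$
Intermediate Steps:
$x{\left(I \right)} = I^{2}$ ($x{\left(I \right)} = I I = I^{2}$)
$u{\left(P \right)} = 16 + 2 P^{2}$ ($u{\left(P \right)} = \left(P^{2} + P P\right) + 4^{2} = \left(P^{2} + P^{2}\right) + 16 = 2 P^{2} + 16 = 16 + 2 P^{2}$)
$-112 + u{\left(10 \right)} = -112 + \left(16 + 2 \cdot 10^{2}\right) = -112 + \left(16 + 2 \cdot 100\right) = -112 + \left(16 + 200\right) = -112 + 216 = 104$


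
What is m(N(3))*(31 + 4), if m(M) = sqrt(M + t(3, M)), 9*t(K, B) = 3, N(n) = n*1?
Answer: 35*sqrt(30)/3 ≈ 63.901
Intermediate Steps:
N(n) = n
t(K, B) = 1/3 (t(K, B) = (1/9)*3 = 1/3)
m(M) = sqrt(1/3 + M) (m(M) = sqrt(M + 1/3) = sqrt(1/3 + M))
m(N(3))*(31 + 4) = (sqrt(3 + 9*3)/3)*(31 + 4) = (sqrt(3 + 27)/3)*35 = (sqrt(30)/3)*35 = 35*sqrt(30)/3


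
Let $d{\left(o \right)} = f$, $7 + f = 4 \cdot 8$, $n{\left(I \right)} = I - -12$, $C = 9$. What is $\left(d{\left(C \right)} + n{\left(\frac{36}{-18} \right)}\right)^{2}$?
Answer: $1225$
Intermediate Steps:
$n{\left(I \right)} = 12 + I$ ($n{\left(I \right)} = I + 12 = 12 + I$)
$f = 25$ ($f = -7 + 4 \cdot 8 = -7 + 32 = 25$)
$d{\left(o \right)} = 25$
$\left(d{\left(C \right)} + n{\left(\frac{36}{-18} \right)}\right)^{2} = \left(25 + \left(12 + \frac{36}{-18}\right)\right)^{2} = \left(25 + \left(12 + 36 \left(- \frac{1}{18}\right)\right)\right)^{2} = \left(25 + \left(12 - 2\right)\right)^{2} = \left(25 + 10\right)^{2} = 35^{2} = 1225$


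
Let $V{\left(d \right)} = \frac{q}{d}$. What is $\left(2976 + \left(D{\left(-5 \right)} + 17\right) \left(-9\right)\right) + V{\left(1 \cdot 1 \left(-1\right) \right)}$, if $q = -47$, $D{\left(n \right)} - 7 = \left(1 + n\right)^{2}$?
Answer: $2663$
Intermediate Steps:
$D{\left(n \right)} = 7 + \left(1 + n\right)^{2}$
$V{\left(d \right)} = - \frac{47}{d}$
$\left(2976 + \left(D{\left(-5 \right)} + 17\right) \left(-9\right)\right) + V{\left(1 \cdot 1 \left(-1\right) \right)} = \left(2976 + \left(\left(7 + \left(1 - 5\right)^{2}\right) + 17\right) \left(-9\right)\right) - \frac{47}{1 \cdot 1 \left(-1\right)} = \left(2976 + \left(\left(7 + \left(-4\right)^{2}\right) + 17\right) \left(-9\right)\right) - \frac{47}{1 \left(-1\right)} = \left(2976 + \left(\left(7 + 16\right) + 17\right) \left(-9\right)\right) - \frac{47}{-1} = \left(2976 + \left(23 + 17\right) \left(-9\right)\right) - -47 = \left(2976 + 40 \left(-9\right)\right) + 47 = \left(2976 - 360\right) + 47 = 2616 + 47 = 2663$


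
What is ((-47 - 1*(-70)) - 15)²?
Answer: 64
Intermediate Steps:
((-47 - 1*(-70)) - 15)² = ((-47 + 70) - 15)² = (23 - 15)² = 8² = 64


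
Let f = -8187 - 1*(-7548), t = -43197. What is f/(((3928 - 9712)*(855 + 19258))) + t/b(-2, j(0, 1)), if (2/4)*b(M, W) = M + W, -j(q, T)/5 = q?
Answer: 418771848015/38777864 ≈ 10799.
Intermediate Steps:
f = -639 (f = -8187 + 7548 = -639)
j(q, T) = -5*q
b(M, W) = 2*M + 2*W (b(M, W) = 2*(M + W) = 2*M + 2*W)
f/(((3928 - 9712)*(855 + 19258))) + t/b(-2, j(0, 1)) = -639*1/((855 + 19258)*(3928 - 9712)) - 43197/(2*(-2) + 2*(-5*0)) = -639/((-5784*20113)) - 43197/(-4 + 2*0) = -639/(-116333592) - 43197/(-4 + 0) = -639*(-1/116333592) - 43197/(-4) = 213/38777864 - 43197*(-¼) = 213/38777864 + 43197/4 = 418771848015/38777864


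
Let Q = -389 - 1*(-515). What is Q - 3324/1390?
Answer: 85908/695 ≈ 123.61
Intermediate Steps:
Q = 126 (Q = -389 + 515 = 126)
Q - 3324/1390 = 126 - 3324/1390 = 126 - 3324*1/1390 = 126 - 1662/695 = 85908/695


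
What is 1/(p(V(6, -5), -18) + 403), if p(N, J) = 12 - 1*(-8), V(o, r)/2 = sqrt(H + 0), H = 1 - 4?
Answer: 1/423 ≈ 0.0023641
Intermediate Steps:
H = -3
V(o, r) = 2*I*sqrt(3) (V(o, r) = 2*sqrt(-3 + 0) = 2*sqrt(-3) = 2*(I*sqrt(3)) = 2*I*sqrt(3))
p(N, J) = 20 (p(N, J) = 12 + 8 = 20)
1/(p(V(6, -5), -18) + 403) = 1/(20 + 403) = 1/423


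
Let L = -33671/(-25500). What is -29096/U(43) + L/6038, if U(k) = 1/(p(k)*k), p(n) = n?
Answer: -8283301862342329/153969000 ≈ -5.3799e+7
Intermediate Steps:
U(k) = k**(-2) (U(k) = 1/(k*k) = k**(-2))
L = 33671/25500 (L = -33671*(-1/25500) = 33671/25500 ≈ 1.3204)
-29096/U(43) + L/6038 = -29096/(43**(-2)) + (33671/25500)/6038 = -29096/1/1849 + (33671/25500)*(1/6038) = -29096*1849 + 33671/153969000 = -53798504 + 33671/153969000 = -8283301862342329/153969000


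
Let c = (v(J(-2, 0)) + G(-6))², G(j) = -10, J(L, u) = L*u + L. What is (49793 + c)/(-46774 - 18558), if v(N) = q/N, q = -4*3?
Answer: -49809/65332 ≈ -0.76240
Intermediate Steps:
J(L, u) = L + L*u
q = -12
v(N) = -12/N
c = 16 (c = (-12*(-1/(2*(1 + 0))) - 10)² = (-12/((-2*1)) - 10)² = (-12/(-2) - 10)² = (-12*(-½) - 10)² = (6 - 10)² = (-4)² = 16)
(49793 + c)/(-46774 - 18558) = (49793 + 16)/(-46774 - 18558) = 49809/(-65332) = 49809*(-1/65332) = -49809/65332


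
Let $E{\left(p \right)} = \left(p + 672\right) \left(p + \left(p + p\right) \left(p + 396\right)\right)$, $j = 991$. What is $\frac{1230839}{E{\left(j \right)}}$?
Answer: $\frac{1230839}{4573291575} \approx 0.00026914$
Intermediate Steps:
$E{\left(p \right)} = \left(672 + p\right) \left(p + 2 p \left(396 + p\right)\right)$
$\frac{1230839}{E{\left(j \right)}} = \frac{1230839}{991 \left(532896 + 2 \cdot 991^{2} + 2137 \cdot 991\right)} = \frac{1230839}{991 \left(532896 + 2 \cdot 982081 + 2117767\right)} = \frac{1230839}{991 \left(532896 + 1964162 + 2117767\right)} = \frac{1230839}{991 \cdot 4614825} = \frac{1230839}{4573291575}$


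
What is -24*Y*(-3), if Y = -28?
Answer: -2016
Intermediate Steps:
-24*Y*(-3) = -24*(-28)*(-3) = 672*(-3) = -2016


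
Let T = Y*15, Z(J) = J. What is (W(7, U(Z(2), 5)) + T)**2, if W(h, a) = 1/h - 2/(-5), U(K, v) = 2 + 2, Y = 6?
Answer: 10042561/1225 ≈ 8198.0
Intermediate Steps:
U(K, v) = 4
W(h, a) = 2/5 + 1/h (W(h, a) = 1/h - 2*(-1/5) = 1/h + 2/5 = 2/5 + 1/h)
T = 90 (T = 6*15 = 90)
(W(7, U(Z(2), 5)) + T)**2 = ((2/5 + 1/7) + 90)**2 = (19/35 + 90)**2 = (3169/35)**2 = 10042561/1225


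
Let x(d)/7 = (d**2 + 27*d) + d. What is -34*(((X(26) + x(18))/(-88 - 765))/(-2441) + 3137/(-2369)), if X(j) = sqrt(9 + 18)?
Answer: 221613563218/4932667837 - 102*sqrt(3)/2082173 ≈ 44.928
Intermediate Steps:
X(j) = 3*sqrt(3) (X(j) = sqrt(27) = 3*sqrt(3))
x(d) = 7*d**2 + 196*d (x(d) = 7*((d**2 + 27*d) + d) = 7*(d**2 + 28*d) = 7*d**2 + 196*d)
-34*(((X(26) + x(18))/(-88 - 765))/(-2441) + 3137/(-2369)) = -34*(((3*sqrt(3) + 7*18*(28 + 18))/(-88 - 765))/(-2441) + 3137/(-2369)) = -34*(((3*sqrt(3) + 7*18*46)/(-853))*(-1/2441) + 3137*(-1/2369)) = -34*(((3*sqrt(3) + 5796)*(-1/853))*(-1/2441) - 3137/2369) = -34*(((5796 + 3*sqrt(3))*(-1/853))*(-1/2441) - 3137/2369) = -34*((-5796/853 - 3*sqrt(3)/853)*(-1/2441) - 3137/2369) = -34*((5796/2082173 + 3*sqrt(3)/2082173) - 3137/2369) = -34*(-6518045977/4932667837 + 3*sqrt(3)/2082173) = 221613563218/4932667837 - 102*sqrt(3)/2082173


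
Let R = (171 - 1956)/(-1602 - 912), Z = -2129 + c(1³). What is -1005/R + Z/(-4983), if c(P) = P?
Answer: -839073322/592977 ≈ -1415.0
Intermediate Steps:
Z = -2128 (Z = -2129 + 1³ = -2129 + 1 = -2128)
R = 595/838 (R = -1785/(-2514) = -1785*(-1/2514) = 595/838 ≈ 0.71002)
-1005/R + Z/(-4983) = -1005/595/838 - 2128/(-4983) = -1005*838/595 - 2128*(-1/4983) = -168438/119 + 2128/4983 = -839073322/592977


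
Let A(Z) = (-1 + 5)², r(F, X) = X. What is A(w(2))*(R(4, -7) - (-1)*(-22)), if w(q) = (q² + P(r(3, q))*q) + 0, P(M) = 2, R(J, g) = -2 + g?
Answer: -496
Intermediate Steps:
w(q) = q² + 2*q (w(q) = (q² + 2*q) + 0 = q² + 2*q)
A(Z) = 16 (A(Z) = 4² = 16)
A(w(2))*(R(4, -7) - (-1)*(-22)) = 16*((-2 - 7) - (-1)*(-22)) = 16*(-9 - 1*22) = 16*(-9 - 22) = 16*(-31) = -496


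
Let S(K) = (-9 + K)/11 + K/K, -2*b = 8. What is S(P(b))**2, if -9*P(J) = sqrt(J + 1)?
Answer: (18 - I*sqrt(3))**2/9801 ≈ 0.032752 - 0.006362*I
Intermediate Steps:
b = -4 (b = -1/2*8 = -4)
P(J) = -sqrt(1 + J)/9 (P(J) = -sqrt(J + 1)/9 = -sqrt(1 + J)/9)
S(K) = 2/11 + K/11 (S(K) = (-9 + K)*(1/11) + 1 = (-9/11 + K/11) + 1 = 2/11 + K/11)
S(P(b))**2 = (2/11 + (-sqrt(1 - 4)/9)/11)**2 = (2/11 + (-I*sqrt(3)/9)/11)**2 = (2/11 - I*sqrt(3)/99)**2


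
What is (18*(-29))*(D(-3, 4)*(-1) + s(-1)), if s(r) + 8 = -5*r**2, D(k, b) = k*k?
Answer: 11484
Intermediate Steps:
D(k, b) = k**2
s(r) = -8 - 5*r**2
(18*(-29))*(D(-3, 4)*(-1) + s(-1)) = (18*(-29))*((-3)**2*(-1) + (-8 - 5*(-1)**2)) = -522*(9*(-1) + (-8 - 5*1)) = -522*(-9 + (-8 - 5)) = -522*(-9 - 13) = -522*(-22) = 11484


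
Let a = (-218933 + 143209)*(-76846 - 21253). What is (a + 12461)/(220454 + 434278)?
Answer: 7428461137/654732 ≈ 11346.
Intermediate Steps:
a = 7428448676 (a = -75724*(-98099) = 7428448676)
(a + 12461)/(220454 + 434278) = (7428448676 + 12461)/(220454 + 434278) = 7428461137/654732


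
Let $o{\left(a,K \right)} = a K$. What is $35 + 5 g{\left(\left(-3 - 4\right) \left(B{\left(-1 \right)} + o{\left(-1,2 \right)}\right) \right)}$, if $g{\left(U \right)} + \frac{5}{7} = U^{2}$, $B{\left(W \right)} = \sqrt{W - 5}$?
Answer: $- \frac{3210}{7} - 980 i \sqrt{6} \approx -458.57 - 2400.5 i$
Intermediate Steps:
$o{\left(a,K \right)} = K a$
$B{\left(W \right)} = \sqrt{-5 + W}$
$g{\left(U \right)} = - \frac{5}{7} + U^{2}$
$35 + 5 g{\left(\left(-3 - 4\right) \left(B{\left(-1 \right)} + o{\left(-1,2 \right)}\right) \right)} = 35 + 5 \left(- \frac{5}{7} + \left(\left(-3 - 4\right) \left(\sqrt{-5 - 1} + 2 \left(-1\right)\right)\right)^{2}\right) = 35 + 5 \left(- \frac{5}{7} + \left(- 7 \left(\sqrt{-6} - 2\right)\right)^{2}\right) = 35 + 5 \left(- \frac{5}{7} + \left(- 7 \left(i \sqrt{6} - 2\right)\right)^{2}\right) = 35 + 5 \left(- \frac{5}{7} + \left(- 7 \left(-2 + i \sqrt{6}\right)\right)^{2}\right) = 35 + 5 \left(- \frac{5}{7} + \left(14 - 7 i \sqrt{6}\right)^{2}\right) = 35 - \left(\frac{25}{7} - 5 \left(14 - 7 i \sqrt{6}\right)^{2}\right) = \frac{220}{7} + 5 \left(14 - 7 i \sqrt{6}\right)^{2}$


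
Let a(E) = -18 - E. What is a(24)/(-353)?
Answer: 42/353 ≈ 0.11898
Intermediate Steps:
a(24)/(-353) = (-18 - 1*24)/(-353) = (-18 - 24)*(-1/353) = -42*(-1/353) = 42/353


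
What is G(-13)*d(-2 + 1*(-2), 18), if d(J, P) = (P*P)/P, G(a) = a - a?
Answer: 0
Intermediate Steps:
G(a) = 0
d(J, P) = P (d(J, P) = P²/P = P)
G(-13)*d(-2 + 1*(-2), 18) = 0*18 = 0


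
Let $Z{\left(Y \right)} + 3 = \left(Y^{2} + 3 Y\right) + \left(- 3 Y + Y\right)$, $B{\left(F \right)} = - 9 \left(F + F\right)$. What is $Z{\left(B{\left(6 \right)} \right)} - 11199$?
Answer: $354$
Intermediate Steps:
$B{\left(F \right)} = - 18 F$ ($B{\left(F \right)} = - 9 \cdot 2 F = - 18 F$)
$Z{\left(Y \right)} = -3 + Y + Y^{2}$ ($Z{\left(Y \right)} = -3 + \left(\left(Y^{2} + 3 Y\right) + \left(- 3 Y + Y\right)\right) = -3 - \left(- Y - Y^{2}\right) = -3 + \left(Y + Y^{2}\right) = -3 + Y + Y^{2}$)
$Z{\left(B{\left(6 \right)} \right)} - 11199 = \left(-3 - 108 + \left(\left(-18\right) 6\right)^{2}\right) - 11199 = \left(-3 - 108 + \left(-108\right)^{2}\right) - 11199 = \left(-3 - 108 + 11664\right) - 11199 = 11553 - 11199 = 354$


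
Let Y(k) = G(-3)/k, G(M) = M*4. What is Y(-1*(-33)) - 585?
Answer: -6439/11 ≈ -585.36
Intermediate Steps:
G(M) = 4*M
Y(k) = -12/k (Y(k) = (4*(-3))/k = -12/k)
Y(-1*(-33)) - 585 = -12/((-1*(-33))) - 585 = -12/33 - 585 = -12*1/33 - 585 = -4/11 - 585 = -6439/11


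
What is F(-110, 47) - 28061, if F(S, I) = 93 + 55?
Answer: -27913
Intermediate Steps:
F(S, I) = 148
F(-110, 47) - 28061 = 148 - 28061 = -27913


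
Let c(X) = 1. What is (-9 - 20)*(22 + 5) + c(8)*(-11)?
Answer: -794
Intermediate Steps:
(-9 - 20)*(22 + 5) + c(8)*(-11) = (-9 - 20)*(22 + 5) + 1*(-11) = -29*27 - 11 = -783 - 11 = -794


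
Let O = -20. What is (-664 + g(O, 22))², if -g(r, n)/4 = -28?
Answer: 304704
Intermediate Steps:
g(r, n) = 112 (g(r, n) = -4*(-28) = 112)
(-664 + g(O, 22))² = (-664 + 112)² = (-552)² = 304704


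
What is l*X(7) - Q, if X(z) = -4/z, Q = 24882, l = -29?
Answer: -174058/7 ≈ -24865.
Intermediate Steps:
l*X(7) - Q = -(-116)/7 - 1*24882 = -(-116)/7 - 24882 = -29*(-4/7) - 24882 = 116/7 - 24882 = -174058/7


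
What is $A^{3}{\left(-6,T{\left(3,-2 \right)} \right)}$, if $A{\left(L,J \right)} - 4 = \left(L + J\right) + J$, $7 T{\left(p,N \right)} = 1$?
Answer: $- \frac{1728}{343} \approx -5.0379$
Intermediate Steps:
$T{\left(p,N \right)} = \frac{1}{7}$ ($T{\left(p,N \right)} = \frac{1}{7} \cdot 1 = \frac{1}{7}$)
$A{\left(L,J \right)} = 4 + L + 2 J$ ($A{\left(L,J \right)} = 4 + \left(\left(L + J\right) + J\right) = 4 + \left(\left(J + L\right) + J\right) = 4 + \left(L + 2 J\right) = 4 + L + 2 J$)
$A^{3}{\left(-6,T{\left(3,-2 \right)} \right)} = \left(4 - 6 + 2 \cdot \frac{1}{7}\right)^{3} = \left(4 - 6 + \frac{2}{7}\right)^{3} = \left(- \frac{12}{7}\right)^{3} = - \frac{1728}{343}$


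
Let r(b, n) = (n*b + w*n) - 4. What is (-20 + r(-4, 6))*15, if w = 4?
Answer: -360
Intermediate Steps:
r(b, n) = -4 + 4*n + b*n (r(b, n) = (n*b + 4*n) - 4 = (b*n + 4*n) - 4 = (4*n + b*n) - 4 = -4 + 4*n + b*n)
(-20 + r(-4, 6))*15 = (-20 + (-4 + 4*6 - 4*6))*15 = (-20 + (-4 + 24 - 24))*15 = (-20 - 4)*15 = -24*15 = -360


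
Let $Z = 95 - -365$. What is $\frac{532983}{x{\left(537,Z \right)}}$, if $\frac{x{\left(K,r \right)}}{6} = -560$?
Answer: $- \frac{177661}{1120} \approx -158.63$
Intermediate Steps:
$Z = 460$ ($Z = 95 + 365 = 460$)
$x{\left(K,r \right)} = -3360$ ($x{\left(K,r \right)} = 6 \left(-560\right) = -3360$)
$\frac{532983}{x{\left(537,Z \right)}} = \frac{532983}{-3360} = 532983 \left(- \frac{1}{3360}\right) = - \frac{177661}{1120}$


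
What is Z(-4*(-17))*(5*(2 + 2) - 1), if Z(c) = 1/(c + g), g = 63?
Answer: 19/131 ≈ 0.14504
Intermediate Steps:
Z(c) = 1/(63 + c) (Z(c) = 1/(c + 63) = 1/(63 + c))
Z(-4*(-17))*(5*(2 + 2) - 1) = (5*(2 + 2) - 1)/(63 - 4*(-17)) = (5*4 - 1)/(63 + 68) = (20 - 1)/131 = (1/131)*19 = 19/131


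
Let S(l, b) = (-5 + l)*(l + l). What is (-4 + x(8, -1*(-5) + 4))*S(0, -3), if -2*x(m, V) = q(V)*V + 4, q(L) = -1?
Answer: 0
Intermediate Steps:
S(l, b) = 2*l*(-5 + l) (S(l, b) = (-5 + l)*(2*l) = 2*l*(-5 + l))
x(m, V) = -2 + V/2 (x(m, V) = -(-V + 4)/2 = -(4 - V)/2 = -2 + V/2)
(-4 + x(8, -1*(-5) + 4))*S(0, -3) = (-4 + (-2 + (-1*(-5) + 4)/2))*(2*0*(-5 + 0)) = (-4 + (-2 + (5 + 4)/2))*(2*0*(-5)) = (-4 + (-2 + (½)*9))*0 = (-4 + (-2 + 9/2))*0 = (-4 + 5/2)*0 = -3/2*0 = 0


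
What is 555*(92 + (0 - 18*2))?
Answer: 31080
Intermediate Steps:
555*(92 + (0 - 18*2)) = 555*(92 + (0 - 36)) = 555*(92 - 36) = 555*56 = 31080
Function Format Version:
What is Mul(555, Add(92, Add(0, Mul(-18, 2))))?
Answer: 31080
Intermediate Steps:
Mul(555, Add(92, Add(0, Mul(-18, 2)))) = Mul(555, Add(92, Add(0, -36))) = Mul(555, Add(92, -36)) = Mul(555, 56) = 31080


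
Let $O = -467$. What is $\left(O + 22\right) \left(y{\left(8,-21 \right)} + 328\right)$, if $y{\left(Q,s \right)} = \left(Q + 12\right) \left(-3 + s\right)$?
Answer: $67640$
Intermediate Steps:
$y{\left(Q,s \right)} = \left(-3 + s\right) \left(12 + Q\right)$ ($y{\left(Q,s \right)} = \left(12 + Q\right) \left(-3 + s\right) = \left(-3 + s\right) \left(12 + Q\right)$)
$\left(O + 22\right) \left(y{\left(8,-21 \right)} + 328\right) = \left(-467 + 22\right) \left(\left(-36 - 24 + 12 \left(-21\right) + 8 \left(-21\right)\right) + 328\right) = - 445 \left(\left(-36 - 24 - 252 - 168\right) + 328\right) = - 445 \left(-480 + 328\right) = \left(-445\right) \left(-152\right) = 67640$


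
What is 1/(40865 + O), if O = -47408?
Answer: -1/6543 ≈ -0.00015284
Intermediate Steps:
1/(40865 + O) = 1/(40865 - 47408) = 1/(-6543) = -1/6543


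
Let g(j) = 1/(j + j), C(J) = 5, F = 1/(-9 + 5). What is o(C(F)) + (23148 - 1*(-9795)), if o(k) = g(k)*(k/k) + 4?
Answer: 329471/10 ≈ 32947.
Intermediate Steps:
F = -¼ (F = 1/(-4) = -¼ ≈ -0.25000)
g(j) = 1/(2*j)
o(k) = 4 + 1/(2*k) (o(k) = (1/(2*k))*(k/k) + 4 = (1/(2*k))*1 + 4 = 1/(2*k) + 4 = 4 + 1/(2*k))
o(C(F)) + (23148 - 1*(-9795)) = (4 + (½)/5) + (23148 - 1*(-9795)) = (4 + (½)*(⅕)) + (23148 + 9795) = (4 + ⅒) + 32943 = 41/10 + 32943 = 329471/10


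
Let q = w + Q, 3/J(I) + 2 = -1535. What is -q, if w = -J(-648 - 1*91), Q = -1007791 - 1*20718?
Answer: 1580818330/1537 ≈ 1.0285e+6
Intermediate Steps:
J(I) = -3/1537 (J(I) = 3/(-2 - 1535) = 3/(-1537) = 3*(-1/1537) = -3/1537)
Q = -1028509 (Q = -1007791 - 20718 = -1028509)
w = 3/1537 (w = -1*(-3/1537) = 3/1537 ≈ 0.0019519)
q = -1580818330/1537 (q = 3/1537 - 1028509 = -1580818330/1537 ≈ -1.0285e+6)
-q = -1*(-1580818330/1537) = 1580818330/1537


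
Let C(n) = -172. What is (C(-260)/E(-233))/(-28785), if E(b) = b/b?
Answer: 172/28785 ≈ 0.0059753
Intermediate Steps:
E(b) = 1
(C(-260)/E(-233))/(-28785) = -172/1/(-28785) = -172*1*(-1/28785) = -172*(-1/28785) = 172/28785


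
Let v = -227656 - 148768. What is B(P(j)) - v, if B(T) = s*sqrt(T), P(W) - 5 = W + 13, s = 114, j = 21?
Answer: 376424 + 114*sqrt(39) ≈ 3.7714e+5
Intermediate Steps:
P(W) = 18 + W (P(W) = 5 + (W + 13) = 5 + (13 + W) = 18 + W)
B(T) = 114*sqrt(T)
v = -376424
B(P(j)) - v = 114*sqrt(18 + 21) - 1*(-376424) = 114*sqrt(39) + 376424 = 376424 + 114*sqrt(39)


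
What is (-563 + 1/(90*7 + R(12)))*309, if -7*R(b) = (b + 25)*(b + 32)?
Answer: -483974031/2782 ≈ -1.7397e+5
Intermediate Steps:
R(b) = -(25 + b)*(32 + b)/7 (R(b) = -(b + 25)*(b + 32)/7 = -(25 + b)*(32 + b)/7)
(-563 + 1/(90*7 + R(12)))*309 = (-563 + 1/(90*7 + (-800/7 - 57/7*12 - 1/7*12**2)))*309 = (-563 + 1/(630 + (-800/7 - 684/7 - 1/7*144)))*309 = (-563 + 1/(630 + (-800/7 - 684/7 - 144/7)))*309 = (-563 + 1/(630 - 1628/7))*309 = (-563 + 1/(2782/7))*309 = (-563 + 7/2782)*309 = -1566259/2782*309 = -483974031/2782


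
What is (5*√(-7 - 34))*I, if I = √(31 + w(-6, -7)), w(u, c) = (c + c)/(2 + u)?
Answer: 5*I*√5658/2 ≈ 188.05*I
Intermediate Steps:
w(u, c) = 2*c/(2 + u) (w(u, c) = (2*c)/(2 + u) = 2*c/(2 + u))
I = √138/2 (I = √(31 + 2*(-7)/(2 - 6)) = √(31 + 2*(-7)/(-4)) = √(31 + 2*(-7)*(-¼)) = √(31 + 7/2) = √(69/2) = √138/2 ≈ 5.8737)
(5*√(-7 - 34))*I = (5*√(-7 - 34))*(√138/2) = (5*√(-41))*(√138/2) = (5*(I*√41))*(√138/2) = (5*I*√41)*(√138/2) = 5*I*√5658/2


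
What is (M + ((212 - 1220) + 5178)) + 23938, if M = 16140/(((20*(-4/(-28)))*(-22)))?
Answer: 612727/22 ≈ 27851.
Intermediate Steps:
M = -5649/22 (M = 16140/(((20*(-4*(-1/28)))*(-22))) = 16140/(((20*(⅐))*(-22))) = 16140/(((20/7)*(-22))) = 16140/(-440/7) = 16140*(-7/440) = -5649/22 ≈ -256.77)
(M + ((212 - 1220) + 5178)) + 23938 = (-5649/22 + ((212 - 1220) + 5178)) + 23938 = (-5649/22 + (-1008 + 5178)) + 23938 = (-5649/22 + 4170) + 23938 = 86091/22 + 23938 = 612727/22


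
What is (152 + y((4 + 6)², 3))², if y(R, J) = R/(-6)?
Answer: 164836/9 ≈ 18315.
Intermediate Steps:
y(R, J) = -R/6 (y(R, J) = R*(-⅙) = -R/6)
(152 + y((4 + 6)², 3))² = (152 - (4 + 6)²/6)² = (152 - ⅙*10²)² = (152 - ⅙*100)² = (152 - 50/3)² = (406/3)² = 164836/9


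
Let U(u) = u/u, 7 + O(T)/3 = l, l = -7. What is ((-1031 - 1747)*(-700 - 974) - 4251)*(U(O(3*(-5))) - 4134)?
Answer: -19202418093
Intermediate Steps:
O(T) = -42 (O(T) = -21 + 3*(-7) = -21 - 21 = -42)
U(u) = 1
((-1031 - 1747)*(-700 - 974) - 4251)*(U(O(3*(-5))) - 4134) = ((-1031 - 1747)*(-700 - 974) - 4251)*(1 - 4134) = (-2778*(-1674) - 4251)*(-4133) = (4650372 - 4251)*(-4133) = 4646121*(-4133) = -19202418093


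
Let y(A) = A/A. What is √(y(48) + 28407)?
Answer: 2*√7102 ≈ 168.55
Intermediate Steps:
y(A) = 1
√(y(48) + 28407) = √(1 + 28407) = √28408 = 2*√7102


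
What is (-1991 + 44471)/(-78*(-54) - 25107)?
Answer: -2832/1393 ≈ -2.0330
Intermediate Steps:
(-1991 + 44471)/(-78*(-54) - 25107) = 42480/(4212 - 25107) = 42480/(-20895) = 42480*(-1/20895) = -2832/1393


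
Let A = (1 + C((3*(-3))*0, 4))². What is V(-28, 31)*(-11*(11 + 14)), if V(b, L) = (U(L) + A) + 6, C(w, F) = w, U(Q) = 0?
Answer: -1925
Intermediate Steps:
A = 1 (A = (1 + (3*(-3))*0)² = (1 - 9*0)² = (1 + 0)² = 1² = 1)
V(b, L) = 7 (V(b, L) = (0 + 1) + 6 = 1 + 6 = 7)
V(-28, 31)*(-11*(11 + 14)) = 7*(-11*(11 + 14)) = 7*(-11*25) = 7*(-275) = -1925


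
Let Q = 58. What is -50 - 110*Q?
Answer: -6430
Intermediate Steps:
-50 - 110*Q = -50 - 110*58 = -50 - 6380 = -6430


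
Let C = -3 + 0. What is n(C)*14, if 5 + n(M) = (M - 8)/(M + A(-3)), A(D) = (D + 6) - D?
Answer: -364/3 ≈ -121.33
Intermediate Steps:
C = -3
A(D) = 6 (A(D) = (6 + D) - D = 6)
n(M) = -5 + (-8 + M)/(6 + M) (n(M) = -5 + (M - 8)/(M + 6) = -5 + (-8 + M)/(6 + M))
n(C)*14 = (2*(-19 - 2*(-3))/(6 - 3))*14 = (2*(-19 + 6)/3)*14 = (2*(1/3)*(-13))*14 = -26/3*14 = -364/3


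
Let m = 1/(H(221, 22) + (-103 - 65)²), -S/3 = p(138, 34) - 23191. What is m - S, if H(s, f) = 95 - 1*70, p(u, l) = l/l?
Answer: -1965282929/28249 ≈ -69570.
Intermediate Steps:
p(u, l) = 1
H(s, f) = 25 (H(s, f) = 95 - 70 = 25)
S = 69570 (S = -3*(1 - 23191) = -3*(-23190) = 69570)
m = 1/28249 (m = 1/(25 + (-103 - 65)²) = 1/(25 + (-168)²) = 1/(25 + 28224) = 1/28249 ≈ 3.5399e-5)
m - S = 1/28249 - 1*69570 = 1/28249 - 69570 = -1965282929/28249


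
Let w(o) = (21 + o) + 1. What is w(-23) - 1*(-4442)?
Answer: 4441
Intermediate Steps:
w(o) = 22 + o
w(-23) - 1*(-4442) = (22 - 23) - 1*(-4442) = -1 + 4442 = 4441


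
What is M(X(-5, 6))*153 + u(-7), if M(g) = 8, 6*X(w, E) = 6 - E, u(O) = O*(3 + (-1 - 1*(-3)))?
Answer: 1189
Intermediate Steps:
u(O) = 5*O (u(O) = O*(3 + (-1 + 3)) = O*(3 + 2) = O*5 = 5*O)
X(w, E) = 1 - E/6 (X(w, E) = (6 - E)/6 = 1 - E/6)
M(X(-5, 6))*153 + u(-7) = 8*153 + 5*(-7) = 1224 - 35 = 1189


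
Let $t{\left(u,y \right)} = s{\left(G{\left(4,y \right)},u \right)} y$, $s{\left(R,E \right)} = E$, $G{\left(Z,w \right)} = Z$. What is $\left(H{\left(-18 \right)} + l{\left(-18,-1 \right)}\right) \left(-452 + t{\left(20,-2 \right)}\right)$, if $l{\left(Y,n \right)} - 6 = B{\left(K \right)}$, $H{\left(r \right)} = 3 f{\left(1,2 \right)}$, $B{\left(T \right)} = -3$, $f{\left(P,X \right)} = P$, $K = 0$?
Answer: $-2952$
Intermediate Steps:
$H{\left(r \right)} = 3$ ($H{\left(r \right)} = 3 \cdot 1 = 3$)
$l{\left(Y,n \right)} = 3$ ($l{\left(Y,n \right)} = 6 - 3 = 3$)
$t{\left(u,y \right)} = u y$
$\left(H{\left(-18 \right)} + l{\left(-18,-1 \right)}\right) \left(-452 + t{\left(20,-2 \right)}\right) = \left(3 + 3\right) \left(-452 + 20 \left(-2\right)\right) = 6 \left(-452 - 40\right) = 6 \left(-492\right) = -2952$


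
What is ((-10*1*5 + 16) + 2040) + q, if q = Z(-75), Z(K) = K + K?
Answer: 1856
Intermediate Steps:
Z(K) = 2*K
q = -150 (q = 2*(-75) = -150)
((-10*1*5 + 16) + 2040) + q = ((-10*1*5 + 16) + 2040) - 150 = ((-10*5 + 16) + 2040) - 150 = ((-50 + 16) + 2040) - 150 = (-34 + 2040) - 150 = 2006 - 150 = 1856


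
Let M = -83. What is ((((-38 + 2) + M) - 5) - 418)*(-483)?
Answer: 261786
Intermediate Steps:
((((-38 + 2) + M) - 5) - 418)*(-483) = ((((-38 + 2) - 83) - 5) - 418)*(-483) = (((-36 - 83) - 5) - 418)*(-483) = ((-119 - 5) - 418)*(-483) = (-124 - 418)*(-483) = -542*(-483) = 261786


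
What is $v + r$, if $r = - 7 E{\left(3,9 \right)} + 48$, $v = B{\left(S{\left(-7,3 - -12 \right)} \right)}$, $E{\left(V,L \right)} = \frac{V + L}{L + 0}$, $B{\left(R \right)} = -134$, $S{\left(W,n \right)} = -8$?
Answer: $- \frac{286}{3} \approx -95.333$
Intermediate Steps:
$E{\left(V,L \right)} = \frac{L + V}{L}$
$v = -134$
$r = \frac{116}{3}$ ($r = - 7 \frac{9 + 3}{9} + 48 = - 7 \cdot \frac{1}{9} \cdot 12 + 48 = \left(-7\right) \frac{4}{3} + 48 = - \frac{28}{3} + 48 = \frac{116}{3} \approx 38.667$)
$v + r = -134 + \frac{116}{3} = - \frac{286}{3}$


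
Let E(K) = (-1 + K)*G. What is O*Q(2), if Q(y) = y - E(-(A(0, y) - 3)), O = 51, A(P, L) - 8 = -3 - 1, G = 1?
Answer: 204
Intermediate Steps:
A(P, L) = 4 (A(P, L) = 8 + (-3 - 1) = 8 - 4 = 4)
E(K) = -1 + K (E(K) = (-1 + K)*1 = -1 + K)
Q(y) = 2 + y (Q(y) = y - (-1 - (4 - 3)) = y - (-1 - 1*1) = y - (-1 - 1) = y - 1*(-2) = y + 2 = 2 + y)
O*Q(2) = 51*(2 + 2) = 51*4 = 204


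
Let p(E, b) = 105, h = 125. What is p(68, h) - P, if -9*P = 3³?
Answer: 108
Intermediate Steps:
P = -3 (P = -⅑*3³ = -⅑*27 = -3)
p(68, h) - P = 105 - 1*(-3) = 105 + 3 = 108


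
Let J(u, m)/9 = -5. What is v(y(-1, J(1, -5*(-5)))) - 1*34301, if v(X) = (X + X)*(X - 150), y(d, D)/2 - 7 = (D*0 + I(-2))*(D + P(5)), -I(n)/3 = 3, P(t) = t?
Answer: 823011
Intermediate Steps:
I(n) = -9 (I(n) = -3*3 = -9)
J(u, m) = -45 (J(u, m) = 9*(-5) = -45)
y(d, D) = -76 - 18*D (y(d, D) = 14 + 2*((D*0 - 9)*(D + 5)) = 14 + 2*((0 - 9)*(5 + D)) = 14 + 2*(-9*(5 + D)) = 14 + 2*(-45 - 9*D) = 14 + (-90 - 18*D) = -76 - 18*D)
v(X) = 2*X*(-150 + X) (v(X) = (2*X)*(-150 + X) = 2*X*(-150 + X))
v(y(-1, J(1, -5*(-5)))) - 1*34301 = 2*(-76 - 18*(-45))*(-150 + (-76 - 18*(-45))) - 1*34301 = 2*(-76 + 810)*(-150 + (-76 + 810)) - 34301 = 2*734*(-150 + 734) - 34301 = 2*734*584 - 34301 = 857312 - 34301 = 823011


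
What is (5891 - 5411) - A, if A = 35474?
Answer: -34994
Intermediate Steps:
(5891 - 5411) - A = (5891 - 5411) - 1*35474 = 480 - 35474 = -34994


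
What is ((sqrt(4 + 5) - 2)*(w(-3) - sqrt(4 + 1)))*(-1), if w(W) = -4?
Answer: 4 + sqrt(5) ≈ 6.2361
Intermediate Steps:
((sqrt(4 + 5) - 2)*(w(-3) - sqrt(4 + 1)))*(-1) = ((sqrt(4 + 5) - 2)*(-4 - sqrt(4 + 1)))*(-1) = ((sqrt(9) - 2)*(-4 - sqrt(5)))*(-1) = ((3 - 2)*(-4 - sqrt(5)))*(-1) = (1*(-4 - sqrt(5)))*(-1) = (-4 - sqrt(5))*(-1) = 4 + sqrt(5)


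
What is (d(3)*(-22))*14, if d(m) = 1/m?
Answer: -308/3 ≈ -102.67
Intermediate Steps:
(d(3)*(-22))*14 = (-22/3)*14 = ((1/3)*(-22))*14 = -22/3*14 = -308/3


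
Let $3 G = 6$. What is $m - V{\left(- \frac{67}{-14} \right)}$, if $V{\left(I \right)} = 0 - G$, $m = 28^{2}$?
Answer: $786$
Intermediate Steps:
$G = 2$ ($G = \frac{1}{3} \cdot 6 = 2$)
$m = 784$
$V{\left(I \right)} = -2$ ($V{\left(I \right)} = 0 - 2 = -2$)
$m - V{\left(- \frac{67}{-14} \right)} = 784 - -2 = 784 + 2 = 786$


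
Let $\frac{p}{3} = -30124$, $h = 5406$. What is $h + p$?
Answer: $-84966$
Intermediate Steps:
$p = -90372$ ($p = 3 \left(-30124\right) = -90372$)
$h + p = 5406 - 90372 = -84966$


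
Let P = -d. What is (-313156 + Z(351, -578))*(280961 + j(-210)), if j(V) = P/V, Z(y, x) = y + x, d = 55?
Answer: -176096966279/2 ≈ -8.8049e+10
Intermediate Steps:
Z(y, x) = x + y
P = -55 (P = -1*55 = -55)
j(V) = -55/V
(-313156 + Z(351, -578))*(280961 + j(-210)) = (-313156 + (-578 + 351))*(280961 - 55/(-210)) = (-313156 - 227)*(280961 - 55*(-1/210)) = -313383*(280961 + 11/42) = -313383*11800373/42 = -176096966279/2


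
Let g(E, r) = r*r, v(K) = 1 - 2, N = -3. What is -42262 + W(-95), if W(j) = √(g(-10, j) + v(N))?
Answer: -42262 + 8*√141 ≈ -42167.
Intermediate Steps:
v(K) = -1
g(E, r) = r²
W(j) = √(-1 + j²) (W(j) = √(j² - 1) = √(-1 + j²))
-42262 + W(-95) = -42262 + √(-1 + (-95)²) = -42262 + √(-1 + 9025) = -42262 + √9024 = -42262 + 8*√141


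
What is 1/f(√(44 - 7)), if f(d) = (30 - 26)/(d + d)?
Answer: √37/2 ≈ 3.0414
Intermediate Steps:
f(d) = 2/d (f(d) = 4/((2*d)) = 4*(1/(2*d)) = 2/d)
1/f(√(44 - 7)) = 1/(2/(√(44 - 7))) = 1/(2/(√37)) = 1/(2*(√37/37)) = 1/(2*√37/37) = √37/2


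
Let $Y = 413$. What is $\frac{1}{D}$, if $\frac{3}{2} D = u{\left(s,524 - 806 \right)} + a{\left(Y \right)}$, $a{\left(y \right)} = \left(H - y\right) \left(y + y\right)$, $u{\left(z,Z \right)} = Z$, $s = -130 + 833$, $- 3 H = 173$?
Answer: $- \frac{9}{2334316} \approx -3.8555 \cdot 10^{-6}$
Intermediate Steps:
$H = - \frac{173}{3}$ ($H = \left(- \frac{1}{3}\right) 173 = - \frac{173}{3} \approx -57.667$)
$s = 703$
$a{\left(y \right)} = 2 y \left(- \frac{173}{3} - y\right)$ ($a{\left(y \right)} = \left(- \frac{173}{3} - y\right) \left(y + y\right) = \left(- \frac{173}{3} - y\right) 2 y = 2 y \left(- \frac{173}{3} - y\right)$)
$D = - \frac{2334316}{9}$ ($D = \frac{2 \left(\left(524 - 806\right) - \frac{826 \left(173 + 3 \cdot 413\right)}{3}\right)}{3} = \frac{2 \left(-282 - \frac{826 \left(173 + 1239\right)}{3}\right)}{3} = \frac{2 \left(-282 - \frac{826}{3} \cdot 1412\right)}{3} = \frac{2 \left(-282 - \frac{1166312}{3}\right)}{3} = \frac{2}{3} \left(- \frac{1167158}{3}\right) = - \frac{2334316}{9} \approx -2.5937 \cdot 10^{5}$)
$\frac{1}{D} = \frac{1}{- \frac{2334316}{9}} = - \frac{9}{2334316}$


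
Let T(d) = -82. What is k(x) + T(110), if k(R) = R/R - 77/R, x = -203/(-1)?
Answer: -2360/29 ≈ -81.379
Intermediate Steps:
x = 203 (x = -203*(-1) = 203)
k(R) = 1 - 77/R
k(x) + T(110) = (-77 + 203)/203 - 82 = (1/203)*126 - 82 = 18/29 - 82 = -2360/29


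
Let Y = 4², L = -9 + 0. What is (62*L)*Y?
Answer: -8928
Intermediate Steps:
L = -9
Y = 16
(62*L)*Y = (62*(-9))*16 = -558*16 = -8928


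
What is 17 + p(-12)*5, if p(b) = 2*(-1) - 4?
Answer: -13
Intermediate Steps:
p(b) = -6 (p(b) = -2 - 4 = -6)
17 + p(-12)*5 = 17 - 6*5 = 17 - 30 = -13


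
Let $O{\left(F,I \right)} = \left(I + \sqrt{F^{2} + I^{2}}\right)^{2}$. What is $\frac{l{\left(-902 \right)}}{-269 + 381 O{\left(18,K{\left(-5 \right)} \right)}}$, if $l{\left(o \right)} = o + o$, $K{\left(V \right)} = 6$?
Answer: $- \frac{271695028}{15157322209} + \frac{49487328 \sqrt{10}}{15157322209} \approx -0.0076004$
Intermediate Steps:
$l{\left(o \right)} = 2 o$
$\frac{l{\left(-902 \right)}}{-269 + 381 O{\left(18,K{\left(-5 \right)} \right)}} = \frac{2 \left(-902\right)}{-269 + 381 \left(6 + \sqrt{18^{2} + 6^{2}}\right)^{2}} = - \frac{1804}{-269 + 381 \left(6 + \sqrt{324 + 36}\right)^{2}} = - \frac{1804}{-269 + 381 \left(6 + \sqrt{360}\right)^{2}} = - \frac{1804}{-269 + 381 \left(6 + 6 \sqrt{10}\right)^{2}}$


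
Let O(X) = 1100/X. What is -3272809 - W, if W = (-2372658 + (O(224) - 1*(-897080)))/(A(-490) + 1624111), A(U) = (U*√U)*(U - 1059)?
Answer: (-973765145563280*√10 + 297662602844651*I)/(56*(-1624111*I + 5313070*√10)) ≈ -3.2728e+6 - 0.087036*I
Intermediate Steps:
A(U) = U^(3/2)*(-1059 + U)
W = -82632093/(56*(1624111 + 5313070*I*√10)) (W = (-2372658 + (1100/224 - 1*(-897080)))/((-490)^(3/2)*(-1059 - 490) + 1624111) = (-2372658 + (1100*(1/224) + 897080))/(-3430*I*√10*(-1549) + 1624111) = (-2372658 + (275/56 + 897080))/(5313070*I*√10 + 1624111) = (-2372658 + 50236755/56)/(1624111 + 5313070*I*√10) = -82632093/(56*(1624111 + 5313070*I*√10)) ≈ -0.008411 + 0.087011*I)
-3272809 - W = -3272809 - (-134203691194323/15955792428201976 + 31359292453965*I*√10/1139699459157284) = -3272809 + (134203691194323/15955792428201976 - 31359292453965*I*√10/1139699459157284) = -52220260926947589676261/15955792428201976 - 31359292453965*I*√10/1139699459157284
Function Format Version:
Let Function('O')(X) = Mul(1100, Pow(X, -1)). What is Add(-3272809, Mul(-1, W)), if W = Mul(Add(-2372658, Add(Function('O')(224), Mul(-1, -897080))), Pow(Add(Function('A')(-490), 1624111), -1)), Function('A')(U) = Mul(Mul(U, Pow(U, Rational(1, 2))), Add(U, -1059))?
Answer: Mul(Rational(1, 56), Pow(Add(Mul(-1624111, I), Mul(5313070, Pow(10, Rational(1, 2)))), -1), Add(Mul(-973765145563280, Pow(10, Rational(1, 2))), Mul(297662602844651, I))) ≈ Add(-3.2728e+6, Mul(-0.087036, I))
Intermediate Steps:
Function('A')(U) = Mul(Pow(U, Rational(3, 2)), Add(-1059, U))
W = Mul(Rational(-82632093, 56), Pow(Add(1624111, Mul(5313070, I, Pow(10, Rational(1, 2)))), -1)) (W = Mul(Add(-2372658, Add(Mul(1100, Pow(224, -1)), Mul(-1, -897080))), Pow(Add(Mul(Pow(-490, Rational(3, 2)), Add(-1059, -490)), 1624111), -1)) = Mul(Add(-2372658, Add(Mul(1100, Rational(1, 224)), 897080)), Pow(Add(Mul(Mul(-3430, I, Pow(10, Rational(1, 2))), -1549), 1624111), -1)) = Mul(Add(-2372658, Add(Rational(275, 56), 897080)), Pow(Add(Mul(5313070, I, Pow(10, Rational(1, 2))), 1624111), -1)) = Mul(Add(-2372658, Rational(50236755, 56)), Pow(Add(1624111, Mul(5313070, I, Pow(10, Rational(1, 2)))), -1)) = Mul(Rational(-82632093, 56), Pow(Add(1624111, Mul(5313070, I, Pow(10, Rational(1, 2)))), -1)) ≈ Add(-0.0084110, Mul(0.087011, I)))
Add(-3272809, Mul(-1, W)) = Add(-3272809, Mul(-1, Add(Rational(-134203691194323, 15955792428201976), Mul(Rational(31359292453965, 1139699459157284), I, Pow(10, Rational(1, 2)))))) = Add(-3272809, Add(Rational(134203691194323, 15955792428201976), Mul(Rational(-31359292453965, 1139699459157284), I, Pow(10, Rational(1, 2))))) = Add(Rational(-52220260926947589676261, 15955792428201976), Mul(Rational(-31359292453965, 1139699459157284), I, Pow(10, Rational(1, 2))))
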